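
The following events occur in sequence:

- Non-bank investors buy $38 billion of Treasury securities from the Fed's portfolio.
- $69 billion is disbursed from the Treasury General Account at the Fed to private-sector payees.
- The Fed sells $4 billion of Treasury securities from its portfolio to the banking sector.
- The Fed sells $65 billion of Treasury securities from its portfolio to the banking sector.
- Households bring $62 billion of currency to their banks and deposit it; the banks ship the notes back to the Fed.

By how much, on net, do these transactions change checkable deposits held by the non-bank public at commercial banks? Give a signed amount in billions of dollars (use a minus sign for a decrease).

+$93 billion

Fed balance sheet:
  Assets:      Securities −$107B
  Liabilities: Bank reserves +$24B, Currency in circulation −$62B, Government deposits −$69B
Commercial banking system:
  Assets:      Reserves at CB +$24B, Securities +$69B
  Liabilities: Checkable deposits +$93B
So the change in checkable deposits held by the non-bank public at commercial banks is +$93 billion.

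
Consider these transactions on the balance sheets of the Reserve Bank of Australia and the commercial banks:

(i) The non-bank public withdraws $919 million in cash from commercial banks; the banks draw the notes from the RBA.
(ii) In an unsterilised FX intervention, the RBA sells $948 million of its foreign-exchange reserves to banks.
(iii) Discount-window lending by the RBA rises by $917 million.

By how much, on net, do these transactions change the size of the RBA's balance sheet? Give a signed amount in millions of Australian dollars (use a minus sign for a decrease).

-$31 million

Currency withdrawal $919 million: only the composition of liabilities changes → 0.
FX sale $948 million: an RBA asset is shed → −$948M.
Discount-window loan $917 million: an RBA asset is acquired → +$917M.
Net: 0 − 948 + 917 = -$31 million.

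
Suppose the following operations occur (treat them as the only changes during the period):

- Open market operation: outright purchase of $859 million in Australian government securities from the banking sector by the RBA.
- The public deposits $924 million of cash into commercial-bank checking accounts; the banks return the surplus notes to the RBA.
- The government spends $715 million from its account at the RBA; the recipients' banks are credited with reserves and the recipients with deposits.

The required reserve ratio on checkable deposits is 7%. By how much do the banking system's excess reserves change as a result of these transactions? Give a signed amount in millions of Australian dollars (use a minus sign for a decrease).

OMO purchase (from banks) $859 million: reserves +$859M, deposits 0.
Currency deposit $924 million: reserves +$924M, deposits +$924M.
Government spending $715 million: reserves +$715M, deposits +$715M.
Totals: Δreserves = +$2498M, Δdeposits = +$1639M.
Δrequired reserves = 7% × +$1639M = +$114.73M.
Δexcess reserves = Δreserves − Δrequired = +$2498M − (+$114.73M) = +$2383.27 million.

+$2383.27 million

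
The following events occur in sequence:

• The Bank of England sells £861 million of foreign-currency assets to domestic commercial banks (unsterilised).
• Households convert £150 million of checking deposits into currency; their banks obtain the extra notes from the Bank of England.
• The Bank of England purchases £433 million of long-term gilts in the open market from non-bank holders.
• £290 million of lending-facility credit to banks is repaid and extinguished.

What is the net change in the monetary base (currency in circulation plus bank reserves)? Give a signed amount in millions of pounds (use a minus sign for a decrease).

FX sale £861 million: Bank of England balance sheet contracts → −£861M.
Currency withdrawal £150 million: just a shift between currency and reserves — both are base money → 0.
Asset purchase (from non-banks) £433 million: Bank of England balance sheet expands → +£433M.
Discount-window repayment £290 million: Bank of England balance sheet contracts → −£290M.
Net: −861 + 0 + 433 − 290 = -£718 million.

-£718 million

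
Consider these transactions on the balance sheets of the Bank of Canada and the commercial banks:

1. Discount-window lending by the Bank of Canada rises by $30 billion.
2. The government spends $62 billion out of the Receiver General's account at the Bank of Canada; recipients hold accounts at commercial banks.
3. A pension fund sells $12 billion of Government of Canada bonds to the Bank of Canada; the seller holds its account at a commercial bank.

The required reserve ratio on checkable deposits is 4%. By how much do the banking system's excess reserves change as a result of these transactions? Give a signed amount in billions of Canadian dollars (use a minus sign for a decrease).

+$101.04 billion

Discount-window loan $30 billion: reserves +$30B, deposits 0.
Government spending $62 billion: reserves +$62B, deposits +$62B.
Asset purchase (from non-banks) $12 billion: reserves +$12B, deposits +$12B.
Totals: Δreserves = +$104B, Δdeposits = +$74B.
Δrequired reserves = 4% × +$74B = +$2.96B.
Δexcess reserves = Δreserves − Δrequired = +$104B − (+$2.96B) = +$101.04 billion.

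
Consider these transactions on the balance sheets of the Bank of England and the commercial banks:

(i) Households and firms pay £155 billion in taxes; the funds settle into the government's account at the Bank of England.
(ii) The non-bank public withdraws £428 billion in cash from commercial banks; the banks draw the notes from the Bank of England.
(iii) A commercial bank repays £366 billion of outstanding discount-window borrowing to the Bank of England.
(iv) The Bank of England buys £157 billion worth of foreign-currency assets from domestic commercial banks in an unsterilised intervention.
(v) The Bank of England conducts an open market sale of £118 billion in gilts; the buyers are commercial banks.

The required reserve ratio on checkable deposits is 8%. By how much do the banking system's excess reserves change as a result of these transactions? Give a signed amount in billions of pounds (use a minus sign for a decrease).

-£863.36 billion

Government account inflow £155 billion: reserves −£155B, deposits −£155B.
Currency withdrawal £428 billion: reserves −£428B, deposits −£428B.
Discount-window repayment £366 billion: reserves −£366B, deposits 0.
FX purchase £157 billion: reserves +£157B, deposits 0.
OMO sale (to banks) £118 billion: reserves −£118B, deposits 0.
Totals: Δreserves = −£910B, Δdeposits = −£583B.
Δrequired reserves = 8% × −£583B = −£46.64B.
Δexcess reserves = Δreserves − Δrequired = −£910B − (−£46.64B) = -£863.36 billion.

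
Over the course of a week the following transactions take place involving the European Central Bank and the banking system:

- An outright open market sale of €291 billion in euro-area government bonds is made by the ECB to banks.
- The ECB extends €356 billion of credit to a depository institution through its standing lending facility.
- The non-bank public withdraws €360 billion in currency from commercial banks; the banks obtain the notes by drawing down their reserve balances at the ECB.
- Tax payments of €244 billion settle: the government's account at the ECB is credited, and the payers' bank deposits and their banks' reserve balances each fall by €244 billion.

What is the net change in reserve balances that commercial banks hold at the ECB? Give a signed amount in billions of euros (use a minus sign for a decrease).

-€539 billion

OMO sale (to banks) €291 billion: the buying banks pay out of their reserve balances → −€291B.
Discount-window loan €356 billion: the loan is credited to the bank's reserve account → +€356B.
Currency withdrawal €360 billion: banks swap reserves for currency → −€360B.
Government account inflow €244 billion: funds move from bank reserves into the government account → −€244B.
Net: −291 + 356 − 360 − 244 = -€539 billion.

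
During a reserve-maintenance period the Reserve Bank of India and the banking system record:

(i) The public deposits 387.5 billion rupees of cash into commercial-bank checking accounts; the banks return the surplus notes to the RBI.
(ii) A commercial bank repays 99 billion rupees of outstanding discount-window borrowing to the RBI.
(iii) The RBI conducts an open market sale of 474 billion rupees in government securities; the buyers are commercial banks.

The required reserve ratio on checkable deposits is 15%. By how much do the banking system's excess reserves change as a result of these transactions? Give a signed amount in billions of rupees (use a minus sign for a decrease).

Currency deposit 387.5 billion rupees: reserves +387.5B, deposits +387.5B.
Discount-window repayment 99 billion rupees: reserves −99B, deposits 0.
OMO sale (to banks) 474 billion rupees: reserves −474B, deposits 0.
Totals: Δreserves = −185.5B, Δdeposits = +387.5B.
Δrequired reserves = 15% × +387.5B = +58.125B.
Δexcess reserves = Δreserves − Δrequired = −185.5B − (+58.125B) = -243.625 billion.

-243.625 billion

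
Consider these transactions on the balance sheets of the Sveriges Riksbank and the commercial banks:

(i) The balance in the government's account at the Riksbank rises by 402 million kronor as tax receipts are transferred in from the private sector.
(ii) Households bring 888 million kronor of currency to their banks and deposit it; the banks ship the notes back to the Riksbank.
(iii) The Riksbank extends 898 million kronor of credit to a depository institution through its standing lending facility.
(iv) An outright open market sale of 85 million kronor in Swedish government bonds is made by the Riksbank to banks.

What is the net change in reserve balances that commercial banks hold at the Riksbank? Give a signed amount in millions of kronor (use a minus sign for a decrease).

Government account inflow 402 million kronor: funds move from bank reserves into the government account → −402M.
Currency deposit 888 million kronor: returned notes are swapped for reserve credit → +888M.
Discount-window loan 898 million kronor: the loan is credited to the bank's reserve account → +898M.
OMO sale (to banks) 85 million kronor: the buying banks pay out of their reserve balances → −85M.
Net: −402 + 888 + 898 − 85 = +1299 million.

+1299 million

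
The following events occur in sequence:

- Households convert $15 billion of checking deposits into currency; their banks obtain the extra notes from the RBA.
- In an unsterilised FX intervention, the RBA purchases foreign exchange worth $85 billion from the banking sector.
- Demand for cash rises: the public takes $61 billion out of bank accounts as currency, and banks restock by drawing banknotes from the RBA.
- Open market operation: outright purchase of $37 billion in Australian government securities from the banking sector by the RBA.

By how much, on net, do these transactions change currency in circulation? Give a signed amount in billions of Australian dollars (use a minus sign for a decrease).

+$76 billion

RBA balance sheet:
  Assets:      Securities +$37B, Foreign assets +$85B
  Liabilities: Bank reserves +$46B, Currency in circulation +$76B
So the change in currency in circulation is +$76 billion.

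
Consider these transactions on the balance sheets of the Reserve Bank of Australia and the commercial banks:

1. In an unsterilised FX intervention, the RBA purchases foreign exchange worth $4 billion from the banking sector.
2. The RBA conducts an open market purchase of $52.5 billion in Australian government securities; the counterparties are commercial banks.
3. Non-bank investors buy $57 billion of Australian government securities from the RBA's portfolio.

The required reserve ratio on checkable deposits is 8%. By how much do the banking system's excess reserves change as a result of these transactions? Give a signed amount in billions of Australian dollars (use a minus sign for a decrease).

FX purchase $4 billion: reserves +$4B, deposits 0.
OMO purchase (from banks) $52.5 billion: reserves +$52.5B, deposits 0.
Asset sale (to non-banks) $57 billion: reserves −$57B, deposits −$57B.
Totals: Δreserves = −$0.5B, Δdeposits = −$57B.
Δrequired reserves = 8% × −$57B = −$4.56B.
Δexcess reserves = Δreserves − Δrequired = −$0.5B − (−$4.56B) = +$4.06 billion.

+$4.06 billion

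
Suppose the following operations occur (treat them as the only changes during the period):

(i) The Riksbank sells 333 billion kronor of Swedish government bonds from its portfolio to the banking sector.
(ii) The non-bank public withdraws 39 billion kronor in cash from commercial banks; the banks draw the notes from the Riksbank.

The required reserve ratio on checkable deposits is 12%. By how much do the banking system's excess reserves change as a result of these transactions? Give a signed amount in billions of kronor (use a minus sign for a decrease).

OMO sale (to banks) 333 billion kronor: reserves −333B, deposits 0.
Currency withdrawal 39 billion kronor: reserves −39B, deposits −39B.
Totals: Δreserves = −372B, Δdeposits = −39B.
Δrequired reserves = 12% × −39B = −4.68B.
Δexcess reserves = Δreserves − Δrequired = −372B − (−4.68B) = -367.32 billion.

-367.32 billion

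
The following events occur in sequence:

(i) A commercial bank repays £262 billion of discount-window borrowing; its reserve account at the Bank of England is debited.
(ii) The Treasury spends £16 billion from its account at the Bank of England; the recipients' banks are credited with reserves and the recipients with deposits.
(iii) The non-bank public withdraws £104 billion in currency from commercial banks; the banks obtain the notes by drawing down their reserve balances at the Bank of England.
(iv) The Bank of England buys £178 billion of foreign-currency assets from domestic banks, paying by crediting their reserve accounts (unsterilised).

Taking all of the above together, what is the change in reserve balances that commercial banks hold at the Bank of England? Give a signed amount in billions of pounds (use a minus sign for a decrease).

-£172 billion

Discount-window repayment £262 billion: repayment is debited from reserves → −£262B.
Government spending £16 billion: government payments flow into bank reserve accounts → +£16B.
Currency withdrawal £104 billion: banks swap reserves for currency → −£104B.
FX purchase £178 billion: the Bank of England pays by crediting reserve accounts → +£178B.
Net: −262 + 16 − 104 + 178 = -£172 billion.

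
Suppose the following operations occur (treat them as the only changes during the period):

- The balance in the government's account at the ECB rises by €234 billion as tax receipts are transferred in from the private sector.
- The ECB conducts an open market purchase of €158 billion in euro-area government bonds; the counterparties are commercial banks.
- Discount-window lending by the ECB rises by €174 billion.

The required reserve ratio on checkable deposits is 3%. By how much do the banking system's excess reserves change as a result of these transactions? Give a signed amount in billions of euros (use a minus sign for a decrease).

+€105.02 billion

Government account inflow €234 billion: reserves −€234B, deposits −€234B.
OMO purchase (from banks) €158 billion: reserves +€158B, deposits 0.
Discount-window loan €174 billion: reserves +€174B, deposits 0.
Totals: Δreserves = +€98B, Δdeposits = −€234B.
Δrequired reserves = 3% × −€234B = −€7.02B.
Δexcess reserves = Δreserves − Δrequired = +€98B − (−€7.02B) = +€105.02 billion.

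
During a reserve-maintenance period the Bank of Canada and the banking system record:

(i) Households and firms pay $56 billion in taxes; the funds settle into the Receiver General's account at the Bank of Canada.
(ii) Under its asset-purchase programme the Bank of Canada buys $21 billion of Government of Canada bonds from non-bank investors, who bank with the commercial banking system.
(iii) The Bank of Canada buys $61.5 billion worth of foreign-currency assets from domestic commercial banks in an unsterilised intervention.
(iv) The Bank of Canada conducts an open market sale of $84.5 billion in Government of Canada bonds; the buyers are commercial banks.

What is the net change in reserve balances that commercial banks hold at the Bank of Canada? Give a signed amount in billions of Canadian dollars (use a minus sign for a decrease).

Bank of Canada balance sheet:
  Assets:      Securities −$63.5B, Foreign assets +$61.5B
  Liabilities: Bank reserves −$58B, Government deposits +$56B
Commercial banking system:
  Assets:      Reserves at CB −$58B, Securities +$84.5B, Foreign assets −$61.5B
  Liabilities: Checkable deposits −$35B
So the change in reserve balances that commercial banks hold at the Bank of Canada is -$58 billion.

-$58 billion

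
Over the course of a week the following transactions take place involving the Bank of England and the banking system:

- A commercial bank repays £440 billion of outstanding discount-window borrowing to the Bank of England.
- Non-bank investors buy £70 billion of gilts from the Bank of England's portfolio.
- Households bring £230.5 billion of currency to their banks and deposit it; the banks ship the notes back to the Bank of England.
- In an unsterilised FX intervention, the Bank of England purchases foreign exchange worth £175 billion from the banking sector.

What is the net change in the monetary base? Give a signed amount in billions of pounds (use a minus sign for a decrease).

-£335 billion

Bank of England balance sheet:
  Assets:      Securities −£70B, Loans to banks −£440B, Foreign assets +£175B
  Liabilities: Bank reserves −£104.5B, Currency in circulation −£230.5B
Monetary base = currency + reserves: −£230.5B + (−£104.5B) = -£335 billion.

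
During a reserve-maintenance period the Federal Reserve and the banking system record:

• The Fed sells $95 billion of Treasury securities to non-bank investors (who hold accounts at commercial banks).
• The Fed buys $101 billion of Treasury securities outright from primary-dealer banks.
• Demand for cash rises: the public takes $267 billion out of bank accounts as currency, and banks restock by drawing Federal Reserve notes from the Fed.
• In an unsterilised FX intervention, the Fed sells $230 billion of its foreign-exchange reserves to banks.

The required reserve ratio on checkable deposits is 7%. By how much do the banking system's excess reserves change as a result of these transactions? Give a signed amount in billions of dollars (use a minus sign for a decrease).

-$465.66 billion

Asset sale (to non-banks) $95 billion: reserves −$95B, deposits −$95B.
OMO purchase (from banks) $101 billion: reserves +$101B, deposits 0.
Currency withdrawal $267 billion: reserves −$267B, deposits −$267B.
FX sale $230 billion: reserves −$230B, deposits 0.
Totals: Δreserves = −$491B, Δdeposits = −$362B.
Δrequired reserves = 7% × −$362B = −$25.34B.
Δexcess reserves = Δreserves − Δrequired = −$491B − (−$25.34B) = -$465.66 billion.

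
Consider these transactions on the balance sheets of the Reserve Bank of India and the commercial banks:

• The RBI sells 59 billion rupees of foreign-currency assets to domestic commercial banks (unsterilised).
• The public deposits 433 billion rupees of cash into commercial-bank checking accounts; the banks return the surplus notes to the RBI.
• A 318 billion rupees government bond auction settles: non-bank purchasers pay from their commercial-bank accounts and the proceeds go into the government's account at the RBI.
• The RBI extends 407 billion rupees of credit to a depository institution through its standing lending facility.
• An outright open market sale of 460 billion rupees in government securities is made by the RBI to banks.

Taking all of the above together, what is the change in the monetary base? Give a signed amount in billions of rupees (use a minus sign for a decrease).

FX sale 59 billion rupees: RBI balance sheet contracts → −59B.
Currency deposit 433 billion rupees: just a shift between currency and reserves — both are base money → 0.
Government account inflow 318 billion rupees: reserves shift to a non-base liability → −318B.
Discount-window loan 407 billion rupees: RBI balance sheet expands → +407B.
OMO sale (to banks) 460 billion rupees: RBI balance sheet contracts → −460B.
Net: −59 + 0 − 318 + 407 − 460 = -430 billion.

-430 billion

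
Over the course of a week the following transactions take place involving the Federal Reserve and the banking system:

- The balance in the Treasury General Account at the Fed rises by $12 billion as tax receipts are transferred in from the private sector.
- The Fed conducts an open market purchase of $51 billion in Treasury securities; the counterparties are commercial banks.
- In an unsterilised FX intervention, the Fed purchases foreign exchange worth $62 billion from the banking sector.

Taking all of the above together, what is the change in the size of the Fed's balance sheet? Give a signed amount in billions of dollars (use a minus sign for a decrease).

Government account inflow $12 billion: only the composition of liabilities changes → 0.
OMO purchase (from banks) $51 billion: a Fed asset is acquired → +$51B.
FX purchase $62 billion: a Fed asset is acquired → +$62B.
Net: 0 + 51 + 62 = +$113 billion.

+$113 billion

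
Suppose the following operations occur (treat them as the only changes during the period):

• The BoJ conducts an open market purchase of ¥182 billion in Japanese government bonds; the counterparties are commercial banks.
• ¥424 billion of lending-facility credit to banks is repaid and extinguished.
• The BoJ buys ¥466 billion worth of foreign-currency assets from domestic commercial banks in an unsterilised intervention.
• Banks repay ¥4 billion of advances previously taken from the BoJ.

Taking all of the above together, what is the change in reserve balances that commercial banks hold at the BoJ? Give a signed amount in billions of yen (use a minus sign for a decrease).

+¥220 billion

BoJ balance sheet:
  Assets:      Securities +¥182B, Loans to banks −¥428B, Foreign assets +¥466B
  Liabilities: Bank reserves +¥220B
Commercial banking system:
  Assets:      Reserves at CB +¥220B, Securities −¥182B, Foreign assets −¥466B
  Liabilities: Borrowings from CB −¥428B
So the change in reserve balances that commercial banks hold at the BoJ is +¥220 billion.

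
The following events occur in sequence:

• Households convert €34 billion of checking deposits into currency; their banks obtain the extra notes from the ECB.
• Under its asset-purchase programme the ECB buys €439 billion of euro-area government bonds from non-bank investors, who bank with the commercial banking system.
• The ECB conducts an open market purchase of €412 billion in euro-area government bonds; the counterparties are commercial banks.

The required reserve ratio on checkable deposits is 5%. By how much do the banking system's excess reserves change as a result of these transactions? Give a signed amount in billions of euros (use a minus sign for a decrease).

Currency withdrawal €34 billion: reserves −€34B, deposits −€34B.
Asset purchase (from non-banks) €439 billion: reserves +€439B, deposits +€439B.
OMO purchase (from banks) €412 billion: reserves +€412B, deposits 0.
Totals: Δreserves = +€817B, Δdeposits = +€405B.
Δrequired reserves = 5% × +€405B = +€20.25B.
Δexcess reserves = Δreserves − Δrequired = +€817B − (+€20.25B) = +€796.75 billion.

+€796.75 billion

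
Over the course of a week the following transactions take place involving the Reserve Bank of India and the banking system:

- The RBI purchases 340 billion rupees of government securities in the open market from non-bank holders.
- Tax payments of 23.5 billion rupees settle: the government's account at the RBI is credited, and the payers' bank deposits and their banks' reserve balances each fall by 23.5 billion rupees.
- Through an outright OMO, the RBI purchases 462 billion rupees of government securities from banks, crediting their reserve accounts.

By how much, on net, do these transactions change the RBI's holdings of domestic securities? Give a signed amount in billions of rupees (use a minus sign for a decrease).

Asset purchase (from non-banks) 340 billion rupees: securities added to the RBI's portfolio → +340B.
Government account inflow 23.5 billion rupees: the RBI's securities portfolio is untouched → 0.
OMO purchase (from banks) 462 billion rupees: securities added to the RBI's portfolio → +462B.
Net: 340 + 0 + 462 = +802 billion.

+802 billion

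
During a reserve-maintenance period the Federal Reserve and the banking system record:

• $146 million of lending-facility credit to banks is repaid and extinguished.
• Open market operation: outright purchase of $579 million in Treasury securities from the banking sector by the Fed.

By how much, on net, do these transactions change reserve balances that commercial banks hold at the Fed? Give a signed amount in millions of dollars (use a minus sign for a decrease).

+$433 million

Discount-window repayment $146 million: repayment is debited from reserves → −$146M.
OMO purchase (from banks) $579 million: the Fed pays by crediting reserve accounts → +$579M.
Net: −146 + 579 = +$433 million.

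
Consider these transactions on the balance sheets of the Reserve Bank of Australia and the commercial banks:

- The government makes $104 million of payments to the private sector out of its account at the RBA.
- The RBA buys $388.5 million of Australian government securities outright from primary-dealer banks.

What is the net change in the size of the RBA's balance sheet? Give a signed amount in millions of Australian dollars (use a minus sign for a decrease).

RBA balance sheet:
  Assets:      Securities +$388.5M
  Liabilities: Bank reserves +$492.5M, Government deposits −$104M
Change in total RBA assets = +$388.5 million.

+$388.5 million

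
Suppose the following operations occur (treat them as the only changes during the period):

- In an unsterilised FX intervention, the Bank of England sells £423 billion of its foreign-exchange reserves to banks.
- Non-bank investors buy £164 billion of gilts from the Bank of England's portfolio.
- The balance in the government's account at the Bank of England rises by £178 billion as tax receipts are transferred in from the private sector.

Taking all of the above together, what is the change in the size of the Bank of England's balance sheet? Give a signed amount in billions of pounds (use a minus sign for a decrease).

-£587 billion

FX sale £423 billion: a Bank of England asset is shed → −£423B.
Asset sale (to non-banks) £164 billion: a Bank of England asset is shed → −£164B.
Government account inflow £178 billion: only the composition of liabilities changes → 0.
Net: −423 − 164 + 0 = -£587 billion.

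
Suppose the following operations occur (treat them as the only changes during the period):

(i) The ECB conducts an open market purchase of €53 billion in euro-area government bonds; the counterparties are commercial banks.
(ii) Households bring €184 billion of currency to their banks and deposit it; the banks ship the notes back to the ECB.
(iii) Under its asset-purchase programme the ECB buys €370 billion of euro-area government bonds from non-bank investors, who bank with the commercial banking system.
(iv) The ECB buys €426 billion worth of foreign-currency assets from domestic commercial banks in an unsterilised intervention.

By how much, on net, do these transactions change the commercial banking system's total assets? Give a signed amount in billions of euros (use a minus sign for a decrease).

OMO purchase (from banks) €53 billion: just an asset swap on bank balance sheets → 0.
Currency deposit €184 billion: bank balance sheets expand → +€184B.
Asset purchase (from non-banks) €370 billion: bank balance sheets expand → +€370B.
FX purchase €426 billion: just an asset swap on bank balance sheets → 0.
Net: 0 + 184 + 370 + 0 = +€554 billion.

+€554 billion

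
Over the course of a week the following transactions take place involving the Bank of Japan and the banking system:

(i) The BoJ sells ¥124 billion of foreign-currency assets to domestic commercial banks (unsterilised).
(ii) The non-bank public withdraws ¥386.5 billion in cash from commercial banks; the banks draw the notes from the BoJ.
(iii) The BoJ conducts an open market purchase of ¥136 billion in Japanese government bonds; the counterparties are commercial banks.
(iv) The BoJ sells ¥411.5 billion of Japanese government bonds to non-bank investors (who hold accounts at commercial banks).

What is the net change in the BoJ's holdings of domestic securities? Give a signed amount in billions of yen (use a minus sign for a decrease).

BoJ balance sheet:
  Assets:      Securities −¥275.5B, Foreign assets −¥124B
  Liabilities: Bank reserves −¥786B, Currency in circulation +¥386.5B
So the change in the BoJ's holdings of domestic securities is -¥275.5 billion.

-¥275.5 billion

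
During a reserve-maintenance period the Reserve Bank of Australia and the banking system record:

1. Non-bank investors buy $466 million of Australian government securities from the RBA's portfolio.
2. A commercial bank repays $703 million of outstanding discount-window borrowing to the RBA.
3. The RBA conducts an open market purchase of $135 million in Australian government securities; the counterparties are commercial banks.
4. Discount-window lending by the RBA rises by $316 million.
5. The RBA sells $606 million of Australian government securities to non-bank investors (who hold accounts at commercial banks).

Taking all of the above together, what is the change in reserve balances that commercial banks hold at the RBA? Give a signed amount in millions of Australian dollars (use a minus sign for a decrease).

-$1324 million

RBA balance sheet:
  Assets:      Securities −$937M, Loans to banks −$387M
  Liabilities: Bank reserves −$1324M
So the change in reserve balances that commercial banks hold at the RBA is -$1324 million.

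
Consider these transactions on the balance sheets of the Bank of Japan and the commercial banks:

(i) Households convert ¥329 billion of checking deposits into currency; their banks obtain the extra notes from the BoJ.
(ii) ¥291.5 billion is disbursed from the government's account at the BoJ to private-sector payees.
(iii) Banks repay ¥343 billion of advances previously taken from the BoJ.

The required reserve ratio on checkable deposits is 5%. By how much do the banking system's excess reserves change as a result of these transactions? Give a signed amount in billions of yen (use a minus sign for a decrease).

-¥378.625 billion

Currency withdrawal ¥329 billion: reserves −¥329B, deposits −¥329B.
Government spending ¥291.5 billion: reserves +¥291.5B, deposits +¥291.5B.
Discount-window repayment ¥343 billion: reserves −¥343B, deposits 0.
Totals: Δreserves = −¥380.5B, Δdeposits = −¥37.5B.
Δrequired reserves = 5% × −¥37.5B = −¥1.875B.
Δexcess reserves = Δreserves − Δrequired = −¥380.5B − (−¥1.875B) = -¥378.625 billion.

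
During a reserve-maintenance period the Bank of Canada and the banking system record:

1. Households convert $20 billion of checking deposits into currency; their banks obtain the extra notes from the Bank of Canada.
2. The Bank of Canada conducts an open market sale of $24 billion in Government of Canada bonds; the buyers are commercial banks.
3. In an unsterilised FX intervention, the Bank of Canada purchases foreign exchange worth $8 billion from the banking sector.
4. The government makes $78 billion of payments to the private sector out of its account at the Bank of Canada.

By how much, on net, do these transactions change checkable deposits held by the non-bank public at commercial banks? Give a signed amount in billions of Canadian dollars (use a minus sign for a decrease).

Bank of Canada balance sheet:
  Assets:      Securities −$24B, Foreign assets +$8B
  Liabilities: Bank reserves +$42B, Currency in circulation +$20B, Government deposits −$78B
Commercial banking system:
  Assets:      Reserves at CB +$42B, Securities +$24B, Foreign assets −$8B
  Liabilities: Checkable deposits +$58B
So the change in checkable deposits held by the non-bank public at commercial banks is +$58 billion.

+$58 billion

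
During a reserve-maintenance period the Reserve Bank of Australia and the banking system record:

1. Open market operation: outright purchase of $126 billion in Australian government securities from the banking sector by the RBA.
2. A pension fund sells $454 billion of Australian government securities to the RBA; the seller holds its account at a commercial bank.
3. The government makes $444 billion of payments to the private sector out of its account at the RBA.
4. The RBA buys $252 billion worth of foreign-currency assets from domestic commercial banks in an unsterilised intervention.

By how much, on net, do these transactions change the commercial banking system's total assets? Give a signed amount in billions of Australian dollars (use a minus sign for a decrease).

+$898 billion

RBA balance sheet:
  Assets:      Securities +$580B, Foreign assets +$252B
  Liabilities: Bank reserves +$1276B, Government deposits −$444B
Commercial banking system:
  Assets:      Reserves at CB +$1276B, Securities −$126B, Foreign assets −$252B
  Liabilities: Checkable deposits +$898B
Change in total bank assets = +$898 billion.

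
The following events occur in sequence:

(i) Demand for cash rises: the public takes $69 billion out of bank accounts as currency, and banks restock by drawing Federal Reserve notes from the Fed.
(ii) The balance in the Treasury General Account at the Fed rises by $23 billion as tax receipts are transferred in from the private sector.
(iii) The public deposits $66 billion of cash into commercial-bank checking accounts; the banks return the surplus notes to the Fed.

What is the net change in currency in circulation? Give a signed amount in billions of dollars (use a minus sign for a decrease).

+$3 billion

Currency withdrawal $69 billion: notes leave the central bank → +$69B.
Government account inflow $23 billion: no currency enters or leaves circulation → 0.
Currency deposit $66 billion: notes return to the central bank → −$66B.
Net: 69 + 0 − 66 = +$3 billion.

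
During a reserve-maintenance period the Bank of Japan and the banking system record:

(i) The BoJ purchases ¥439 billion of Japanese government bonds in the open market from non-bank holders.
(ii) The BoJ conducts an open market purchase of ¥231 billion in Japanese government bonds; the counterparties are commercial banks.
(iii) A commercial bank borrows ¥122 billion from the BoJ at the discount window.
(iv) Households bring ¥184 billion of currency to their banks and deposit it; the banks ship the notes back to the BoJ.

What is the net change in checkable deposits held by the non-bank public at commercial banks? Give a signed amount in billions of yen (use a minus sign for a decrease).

+¥623 billion

Asset purchase (from non-banks) ¥439 billion: non-bank counterparties' bank balances rise → +¥439B.
OMO purchase (from banks) ¥231 billion: the counterparty is a bank, so public deposits are unchanged → 0.
Discount-window loan ¥122 billion: the counterparty is a bank, so public deposits are unchanged → 0.
Currency deposit ¥184 billion: non-bank counterparties' bank balances rise → +¥184B.
Net: 439 + 0 + 0 + 184 = +¥623 billion.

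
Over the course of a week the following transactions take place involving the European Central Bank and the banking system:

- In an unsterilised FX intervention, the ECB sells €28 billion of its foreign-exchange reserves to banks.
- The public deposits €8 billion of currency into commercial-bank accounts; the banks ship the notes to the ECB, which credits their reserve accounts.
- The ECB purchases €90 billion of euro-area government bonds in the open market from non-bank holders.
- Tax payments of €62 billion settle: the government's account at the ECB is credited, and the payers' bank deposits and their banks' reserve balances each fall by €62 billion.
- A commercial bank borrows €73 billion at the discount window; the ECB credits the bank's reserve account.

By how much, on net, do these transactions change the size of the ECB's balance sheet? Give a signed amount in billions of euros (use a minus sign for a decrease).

ECB balance sheet:
  Assets:      Securities +€90B, Loans to banks +€73B, Foreign assets −€28B
  Liabilities: Bank reserves +€81B, Currency in circulation −€8B, Government deposits +€62B
Change in total ECB assets = +€135 billion.

+€135 billion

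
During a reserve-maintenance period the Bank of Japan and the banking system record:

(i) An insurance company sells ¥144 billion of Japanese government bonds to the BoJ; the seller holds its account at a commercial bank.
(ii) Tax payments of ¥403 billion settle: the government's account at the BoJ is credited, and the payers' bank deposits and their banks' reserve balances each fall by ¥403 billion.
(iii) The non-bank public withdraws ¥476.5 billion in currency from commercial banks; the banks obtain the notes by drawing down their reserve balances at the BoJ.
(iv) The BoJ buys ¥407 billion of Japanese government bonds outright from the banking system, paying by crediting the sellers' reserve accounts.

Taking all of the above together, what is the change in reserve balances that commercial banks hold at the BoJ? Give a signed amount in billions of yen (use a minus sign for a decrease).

BoJ balance sheet:
  Assets:      Securities +¥551B
  Liabilities: Bank reserves −¥328.5B, Currency in circulation +¥476.5B, Government deposits +¥403B
So the change in reserve balances that commercial banks hold at the BoJ is -¥328.5 billion.

-¥328.5 billion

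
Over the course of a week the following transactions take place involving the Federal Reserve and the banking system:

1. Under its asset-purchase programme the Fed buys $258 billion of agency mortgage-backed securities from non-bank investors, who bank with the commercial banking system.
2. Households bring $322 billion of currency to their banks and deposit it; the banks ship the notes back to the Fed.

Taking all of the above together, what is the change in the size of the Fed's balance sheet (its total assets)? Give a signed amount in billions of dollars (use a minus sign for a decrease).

+$258 billion

Asset purchase (from non-banks) $258 billion: a Fed asset is acquired → +$258B.
Currency deposit $322 billion: only the composition of liabilities changes → 0.
Net: 258 + 0 = +$258 billion.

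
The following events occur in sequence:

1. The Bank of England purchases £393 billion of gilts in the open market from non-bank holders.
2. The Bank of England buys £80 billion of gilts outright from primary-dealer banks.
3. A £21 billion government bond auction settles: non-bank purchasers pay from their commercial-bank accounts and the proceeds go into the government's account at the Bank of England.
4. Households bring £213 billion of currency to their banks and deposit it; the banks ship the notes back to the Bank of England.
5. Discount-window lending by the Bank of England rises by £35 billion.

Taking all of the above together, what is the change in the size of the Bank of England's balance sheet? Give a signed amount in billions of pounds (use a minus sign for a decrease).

Asset purchase (from non-banks) £393 billion: a Bank of England asset is acquired → +£393B.
OMO purchase (from banks) £80 billion: a Bank of England asset is acquired → +£80B.
Government account inflow £21 billion: only the composition of liabilities changes → 0.
Currency deposit £213 billion: only the composition of liabilities changes → 0.
Discount-window loan £35 billion: a Bank of England asset is acquired → +£35B.
Net: 393 + 80 + 0 + 0 + 35 = +£508 billion.

+£508 billion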